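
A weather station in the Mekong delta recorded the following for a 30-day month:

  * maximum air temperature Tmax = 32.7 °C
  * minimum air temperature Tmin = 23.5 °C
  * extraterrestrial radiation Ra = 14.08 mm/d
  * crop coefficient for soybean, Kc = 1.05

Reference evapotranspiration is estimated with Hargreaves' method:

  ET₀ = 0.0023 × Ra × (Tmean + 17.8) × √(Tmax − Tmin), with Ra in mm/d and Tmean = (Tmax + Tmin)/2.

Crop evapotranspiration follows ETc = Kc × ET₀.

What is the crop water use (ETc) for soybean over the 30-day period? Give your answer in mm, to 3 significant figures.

Tmean = (32.7 + 23.5)/2 = 28.10 °C
ET₀ = 0.0023 × 14.08 × (28.10 + 17.8) × √9.2 = 0.0023 × 14.08 × 45.90 × 3.0332 = 4.5086 mm/d
ETc = Kc × ET₀ = 1.05 × 4.5086 = 4.7340 mm/d
Over 30 days: 4.7340 × 30 = 142.020 mm

142 mm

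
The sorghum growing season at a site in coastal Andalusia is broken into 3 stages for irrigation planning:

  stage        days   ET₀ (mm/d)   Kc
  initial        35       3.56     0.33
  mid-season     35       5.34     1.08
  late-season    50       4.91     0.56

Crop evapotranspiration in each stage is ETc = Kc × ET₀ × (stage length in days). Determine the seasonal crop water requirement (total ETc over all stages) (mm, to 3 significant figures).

initial: 0.33 × 3.56 × 35 = 41.12 mm
mid-season: 1.08 × 5.34 × 35 = 201.85 mm
late-season: 0.56 × 4.91 × 50 = 137.48 mm
Seasonal total = 380.45 mm

380 mm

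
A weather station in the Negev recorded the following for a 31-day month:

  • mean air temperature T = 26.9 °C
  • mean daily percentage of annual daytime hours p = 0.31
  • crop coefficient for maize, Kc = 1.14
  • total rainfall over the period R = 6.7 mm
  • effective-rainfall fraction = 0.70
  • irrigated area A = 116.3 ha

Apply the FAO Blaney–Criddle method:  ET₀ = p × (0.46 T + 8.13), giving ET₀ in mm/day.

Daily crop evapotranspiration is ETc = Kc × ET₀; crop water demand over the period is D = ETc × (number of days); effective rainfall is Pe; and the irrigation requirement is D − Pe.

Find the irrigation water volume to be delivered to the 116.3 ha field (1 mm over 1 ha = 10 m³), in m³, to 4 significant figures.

255800 m³

ET₀ = 0.31 × (0.46 × 26.9 + 8.13) = 0.31 × 20.504 = 6.3562 mm/d
ETc = Kc × ET₀ = 1.14 × 6.3562 = 7.2461 mm/d
Crop demand D = ETc × 31 d = 7.2461 × 31 = 224.629 mm
Pe = 0.70 × 6.7 = 4.690 mm
D − Pe = 224.629 − 4.690 = 219.939 mm
Volume = 219.939 mm × 116.3 ha × 10 = 255789.1 m³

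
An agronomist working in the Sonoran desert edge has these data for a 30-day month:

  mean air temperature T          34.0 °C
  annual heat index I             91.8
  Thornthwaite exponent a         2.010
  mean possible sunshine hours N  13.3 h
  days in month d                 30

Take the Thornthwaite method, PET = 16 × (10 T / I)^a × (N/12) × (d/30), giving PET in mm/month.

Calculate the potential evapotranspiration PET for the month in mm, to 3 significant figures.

246 mm

10T/I = 10 × 34.0 / 91.8 = 3.7037
(10T/I)^a = 3.7037^2.010 = 13.8982
Uncorrected PET = 16 × 13.8982 = 222.371 mm
Correction = (N/12)(d/30) = (13.3/12)(30/30) = 1.1083
PET = 222.371 × 1.1083 = 246.454 mm/month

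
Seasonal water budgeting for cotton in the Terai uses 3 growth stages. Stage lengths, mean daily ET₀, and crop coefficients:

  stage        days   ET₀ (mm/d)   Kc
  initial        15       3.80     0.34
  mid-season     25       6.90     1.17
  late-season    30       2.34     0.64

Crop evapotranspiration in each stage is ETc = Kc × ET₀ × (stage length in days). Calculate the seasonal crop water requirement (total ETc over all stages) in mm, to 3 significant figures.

initial: 0.34 × 3.80 × 15 = 19.38 mm
mid-season: 1.17 × 6.90 × 25 = 201.83 mm
late-season: 0.64 × 2.34 × 30 = 44.93 mm
Seasonal total = 266.14 mm

266 mm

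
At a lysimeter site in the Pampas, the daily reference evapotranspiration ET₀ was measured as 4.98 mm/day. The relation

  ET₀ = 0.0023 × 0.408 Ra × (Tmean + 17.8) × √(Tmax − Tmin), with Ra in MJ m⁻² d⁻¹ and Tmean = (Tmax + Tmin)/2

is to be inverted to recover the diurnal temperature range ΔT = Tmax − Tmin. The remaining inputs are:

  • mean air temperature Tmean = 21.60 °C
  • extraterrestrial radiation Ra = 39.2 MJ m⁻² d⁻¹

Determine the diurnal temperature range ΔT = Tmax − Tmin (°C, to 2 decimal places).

√ΔT = ET₀ / [0.0023 × 0.408 × Ra × (Tmean+17.8)] = 4.98 / (0.0023 × 15.9936 × 39.40) = 3.4360
ΔT = 3.4360² = 11.806 °C

11.81 °C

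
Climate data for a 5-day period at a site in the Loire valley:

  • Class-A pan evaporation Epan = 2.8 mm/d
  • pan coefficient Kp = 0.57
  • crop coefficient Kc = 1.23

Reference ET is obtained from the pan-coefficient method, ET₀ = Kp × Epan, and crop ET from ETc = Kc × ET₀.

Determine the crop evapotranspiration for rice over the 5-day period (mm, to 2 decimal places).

ET₀ = 0.57 × 2.8 = 1.5960 mm/d
ETc = Kc × ET₀ = 1.23 × 1.5960 = 1.9631 mm/d
Over 5 days: 1.9631 × 5 = 9.816 mm

9.82 mm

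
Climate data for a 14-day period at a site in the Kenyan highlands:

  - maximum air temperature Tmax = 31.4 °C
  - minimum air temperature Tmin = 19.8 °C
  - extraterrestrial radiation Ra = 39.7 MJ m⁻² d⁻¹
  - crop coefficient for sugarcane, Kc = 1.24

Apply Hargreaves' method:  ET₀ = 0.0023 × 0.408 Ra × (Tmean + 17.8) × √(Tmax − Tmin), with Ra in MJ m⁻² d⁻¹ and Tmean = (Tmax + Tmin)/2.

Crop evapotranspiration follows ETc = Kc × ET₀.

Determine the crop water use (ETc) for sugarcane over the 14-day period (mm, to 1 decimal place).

Tmean = (31.4 + 19.8)/2 = 25.60 °C
0.408 Ra = 0.408 × 39.7 = 16.1976 mm/d equivalent
ET₀ = 0.0023 × 16.1976 × (25.60 + 17.8) × √11.6 = 0.0023 × 16.1976 × 43.40 × 3.4059 = 5.5068 mm/d
ETc = Kc × ET₀ = 1.24 × 5.5068 = 6.8284 mm/d
Over 14 days: 6.8284 × 14 = 95.598 mm

95.6 mm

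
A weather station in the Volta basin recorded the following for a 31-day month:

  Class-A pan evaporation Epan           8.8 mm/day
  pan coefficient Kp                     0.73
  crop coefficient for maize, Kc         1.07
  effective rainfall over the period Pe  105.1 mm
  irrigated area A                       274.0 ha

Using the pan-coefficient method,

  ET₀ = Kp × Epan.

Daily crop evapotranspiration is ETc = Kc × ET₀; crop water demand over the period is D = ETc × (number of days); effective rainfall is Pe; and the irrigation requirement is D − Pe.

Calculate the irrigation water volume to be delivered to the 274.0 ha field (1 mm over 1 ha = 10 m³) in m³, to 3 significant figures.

296000 m³

ET₀ = 0.73 × 8.8 = 6.4240 mm/d
ETc = Kc × ET₀ = 1.07 × 6.4240 = 6.8737 mm/d
Crop demand D = ETc × 31 d = 6.8737 × 31 = 213.085 mm
D − Pe = 213.085 − 105.1 = 107.985 mm
Volume = 107.985 mm × 274.0 ha × 10 = 295878.9 m³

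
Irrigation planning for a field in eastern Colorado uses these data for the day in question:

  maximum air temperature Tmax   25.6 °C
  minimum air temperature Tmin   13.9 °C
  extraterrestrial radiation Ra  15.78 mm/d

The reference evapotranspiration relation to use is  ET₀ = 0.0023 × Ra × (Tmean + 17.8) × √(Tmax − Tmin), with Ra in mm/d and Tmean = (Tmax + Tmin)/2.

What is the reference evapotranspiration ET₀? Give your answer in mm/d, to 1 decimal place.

Tmean = (25.6 + 13.9)/2 = 19.75 °C
ET₀ = 0.0023 × 15.78 × (19.75 + 17.8) × √11.7 = 0.0023 × 15.78 × 37.55 × 3.4205 = 4.6616 mm/d

4.7 mm/d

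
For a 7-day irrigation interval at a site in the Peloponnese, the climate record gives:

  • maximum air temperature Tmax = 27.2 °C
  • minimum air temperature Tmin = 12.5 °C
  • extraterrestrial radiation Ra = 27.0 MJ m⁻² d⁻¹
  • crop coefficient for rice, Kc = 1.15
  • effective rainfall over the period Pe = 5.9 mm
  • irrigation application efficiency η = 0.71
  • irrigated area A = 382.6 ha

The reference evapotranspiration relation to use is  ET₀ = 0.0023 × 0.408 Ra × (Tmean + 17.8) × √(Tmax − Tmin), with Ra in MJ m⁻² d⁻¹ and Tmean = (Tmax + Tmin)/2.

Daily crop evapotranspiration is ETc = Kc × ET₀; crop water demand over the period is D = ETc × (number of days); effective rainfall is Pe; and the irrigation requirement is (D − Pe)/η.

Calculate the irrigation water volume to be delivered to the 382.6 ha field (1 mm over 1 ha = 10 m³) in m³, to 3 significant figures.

Tmean = (27.2 + 12.5)/2 = 19.85 °C
0.408 Ra = 0.408 × 27.0 = 11.0160 mm/d equivalent
ET₀ = 0.0023 × 11.0160 × (19.85 + 17.8) × √14.7 = 0.0023 × 11.0160 × 37.65 × 3.8341 = 3.6575 mm/d
ETc = Kc × ET₀ = 1.15 × 3.6575 = 4.2061 mm/d
Crop demand D = ETc × 7 d = 4.2061 × 7 = 29.443 mm
D − Pe = 29.443 − 5.9 = 23.543 mm
Gross irrigation = 23.543 / 0.71 = 33.159 mm
Volume = 33.159 mm × 382.6 ha × 10 = 126866.3 m³

127000 m³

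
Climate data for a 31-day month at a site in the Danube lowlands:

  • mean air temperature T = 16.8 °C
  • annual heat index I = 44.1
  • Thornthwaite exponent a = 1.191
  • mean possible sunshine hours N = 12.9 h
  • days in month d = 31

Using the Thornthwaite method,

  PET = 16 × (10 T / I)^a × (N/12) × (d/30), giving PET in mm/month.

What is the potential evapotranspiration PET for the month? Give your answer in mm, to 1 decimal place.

87.4 mm

10T/I = 10 × 16.8 / 44.1 = 3.8095
(10T/I)^a = 3.8095^1.191 = 4.9183
Uncorrected PET = 16 × 4.9183 = 78.693 mm
Correction = (N/12)(d/30) = (12.9/12)(31/30) = 1.1108
PET = 78.693 × 1.1108 = 87.412 mm/month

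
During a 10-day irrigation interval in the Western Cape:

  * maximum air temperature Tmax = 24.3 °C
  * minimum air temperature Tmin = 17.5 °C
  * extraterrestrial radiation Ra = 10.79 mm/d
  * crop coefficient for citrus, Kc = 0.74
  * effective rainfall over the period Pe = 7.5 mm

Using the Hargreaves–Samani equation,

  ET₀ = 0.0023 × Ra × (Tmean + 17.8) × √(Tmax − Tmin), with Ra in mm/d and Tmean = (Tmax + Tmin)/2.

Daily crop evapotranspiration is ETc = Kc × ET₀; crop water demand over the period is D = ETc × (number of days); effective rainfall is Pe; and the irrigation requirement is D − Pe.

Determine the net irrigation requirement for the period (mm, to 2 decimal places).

Tmean = (24.3 + 17.5)/2 = 20.90 °C
ET₀ = 0.0023 × 10.79 × (20.90 + 17.8) × √6.8 = 0.0023 × 10.79 × 38.70 × 2.6077 = 2.5045 mm/d
ETc = Kc × ET₀ = 0.74 × 2.5045 = 1.8533 mm/d
Crop demand D = ETc × 10 d = 1.8533 × 10 = 18.533 mm
D − Pe = 18.533 − 7.5 = 11.033 mm

11.03 mm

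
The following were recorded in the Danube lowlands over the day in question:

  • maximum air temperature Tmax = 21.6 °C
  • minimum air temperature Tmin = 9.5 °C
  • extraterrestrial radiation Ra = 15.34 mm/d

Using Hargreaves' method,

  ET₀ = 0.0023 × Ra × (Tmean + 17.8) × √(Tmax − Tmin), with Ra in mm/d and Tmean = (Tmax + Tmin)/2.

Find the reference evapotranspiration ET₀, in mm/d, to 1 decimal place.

4.1 mm/d

Tmean = (21.6 + 9.5)/2 = 15.55 °C
ET₀ = 0.0023 × 15.34 × (15.55 + 17.8) × √12.1 = 0.0023 × 15.34 × 33.35 × 3.4785 = 4.0930 mm/d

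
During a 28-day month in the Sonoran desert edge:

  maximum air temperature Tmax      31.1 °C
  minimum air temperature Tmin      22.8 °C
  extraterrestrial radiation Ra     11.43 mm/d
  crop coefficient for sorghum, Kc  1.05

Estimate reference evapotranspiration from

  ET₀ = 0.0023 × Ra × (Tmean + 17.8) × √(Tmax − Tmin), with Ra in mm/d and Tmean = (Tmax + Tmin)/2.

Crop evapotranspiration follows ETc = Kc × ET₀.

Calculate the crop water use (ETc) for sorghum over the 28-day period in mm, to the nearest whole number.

100 mm

Tmean = (31.1 + 22.8)/2 = 26.95 °C
ET₀ = 0.0023 × 11.43 × (26.95 + 17.8) × √8.3 = 0.0023 × 11.43 × 44.75 × 2.8810 = 3.3893 mm/d
ETc = Kc × ET₀ = 1.05 × 3.3893 = 3.5588 mm/d
Over 28 days: 3.5588 × 28 = 99.646 mm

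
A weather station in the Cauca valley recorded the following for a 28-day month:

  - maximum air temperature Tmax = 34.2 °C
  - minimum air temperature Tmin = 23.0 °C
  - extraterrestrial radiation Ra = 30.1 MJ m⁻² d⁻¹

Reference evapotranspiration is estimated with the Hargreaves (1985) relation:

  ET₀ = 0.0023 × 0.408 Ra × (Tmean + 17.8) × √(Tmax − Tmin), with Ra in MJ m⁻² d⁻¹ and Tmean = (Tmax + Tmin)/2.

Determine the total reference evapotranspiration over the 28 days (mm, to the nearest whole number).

123 mm

Tmean = (34.2 + 23.0)/2 = 28.60 °C
0.408 Ra = 0.408 × 30.1 = 12.2808 mm/d equivalent
ET₀ = 0.0023 × 12.2808 × (28.60 + 17.8) × √11.2 = 0.0023 × 12.2808 × 46.40 × 3.3466 = 4.3861 mm/d
Over 28 days: 4.3861 × 28 = 122.811 mm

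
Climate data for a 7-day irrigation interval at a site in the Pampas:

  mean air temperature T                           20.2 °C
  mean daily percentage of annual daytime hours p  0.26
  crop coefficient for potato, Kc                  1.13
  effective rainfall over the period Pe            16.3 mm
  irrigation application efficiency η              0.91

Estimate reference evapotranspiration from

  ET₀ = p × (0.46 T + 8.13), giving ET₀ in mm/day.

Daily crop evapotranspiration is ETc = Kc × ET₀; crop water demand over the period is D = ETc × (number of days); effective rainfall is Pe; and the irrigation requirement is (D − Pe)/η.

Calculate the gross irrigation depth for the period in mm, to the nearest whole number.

ET₀ = 0.26 × (0.46 × 20.2 + 8.13) = 0.26 × 17.422 = 4.5297 mm/d
ETc = Kc × ET₀ = 1.13 × 4.5297 = 5.1186 mm/d
Crop demand D = ETc × 7 d = 5.1186 × 7 = 35.830 mm
D − Pe = 35.830 − 16.3 = 19.530 mm
Gross irrigation = 19.530 / 0.91 = 21.462 mm

21 mm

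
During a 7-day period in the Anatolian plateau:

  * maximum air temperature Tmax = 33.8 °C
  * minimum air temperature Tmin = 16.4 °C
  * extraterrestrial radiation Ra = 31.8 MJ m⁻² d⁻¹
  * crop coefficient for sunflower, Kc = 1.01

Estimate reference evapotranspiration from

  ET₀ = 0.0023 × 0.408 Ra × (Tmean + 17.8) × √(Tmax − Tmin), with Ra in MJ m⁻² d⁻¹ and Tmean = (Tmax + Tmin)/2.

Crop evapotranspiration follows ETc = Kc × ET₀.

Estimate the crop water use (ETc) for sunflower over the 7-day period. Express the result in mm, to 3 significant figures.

37.8 mm

Tmean = (33.8 + 16.4)/2 = 25.10 °C
0.408 Ra = 0.408 × 31.8 = 12.9744 mm/d equivalent
ET₀ = 0.0023 × 12.9744 × (25.10 + 17.8) × √17.4 = 0.0023 × 12.9744 × 42.90 × 4.1713 = 5.3400 mm/d
ETc = Kc × ET₀ = 1.01 × 5.3400 = 5.3934 mm/d
Over 7 days: 5.3934 × 7 = 37.754 mm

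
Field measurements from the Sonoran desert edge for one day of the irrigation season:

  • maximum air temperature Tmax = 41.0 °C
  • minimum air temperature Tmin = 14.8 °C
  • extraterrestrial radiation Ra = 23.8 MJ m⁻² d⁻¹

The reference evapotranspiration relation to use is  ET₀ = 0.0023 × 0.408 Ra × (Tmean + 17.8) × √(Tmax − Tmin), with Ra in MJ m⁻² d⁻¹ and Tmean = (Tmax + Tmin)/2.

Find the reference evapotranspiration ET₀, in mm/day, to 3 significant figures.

5.22 mm/day

Tmean = (41.0 + 14.8)/2 = 27.90 °C
0.408 Ra = 0.408 × 23.8 = 9.7104 mm/d equivalent
ET₀ = 0.0023 × 9.7104 × (27.90 + 17.8) × √26.2 = 0.0023 × 9.7104 × 45.70 × 5.1186 = 5.2244 mm/d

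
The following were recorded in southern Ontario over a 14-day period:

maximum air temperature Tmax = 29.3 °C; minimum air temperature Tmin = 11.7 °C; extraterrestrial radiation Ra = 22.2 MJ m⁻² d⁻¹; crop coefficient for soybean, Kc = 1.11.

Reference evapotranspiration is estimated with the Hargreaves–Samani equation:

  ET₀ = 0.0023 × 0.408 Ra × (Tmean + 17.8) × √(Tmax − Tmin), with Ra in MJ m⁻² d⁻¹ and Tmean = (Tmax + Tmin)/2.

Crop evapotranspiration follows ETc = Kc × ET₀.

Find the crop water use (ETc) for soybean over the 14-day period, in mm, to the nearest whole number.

Tmean = (29.3 + 11.7)/2 = 20.50 °C
0.408 Ra = 0.408 × 22.2 = 9.0576 mm/d equivalent
ET₀ = 0.0023 × 9.0576 × (20.50 + 17.8) × √17.6 = 0.0023 × 9.0576 × 38.30 × 4.1952 = 3.3473 mm/d
ETc = Kc × ET₀ = 1.11 × 3.3473 = 3.7155 mm/d
Over 14 days: 3.7155 × 14 = 52.017 mm

52 mm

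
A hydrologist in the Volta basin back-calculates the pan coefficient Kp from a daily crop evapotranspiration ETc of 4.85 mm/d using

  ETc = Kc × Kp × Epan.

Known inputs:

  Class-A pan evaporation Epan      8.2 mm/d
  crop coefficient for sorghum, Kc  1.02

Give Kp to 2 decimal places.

ETc = Kc × Kp × Epan  ⇒  Kp = ETc / (Kc × Epan)
Kp = 4.85 / (1.02 × 8.2) = 4.85 / 8.364 = 0.5799

0.58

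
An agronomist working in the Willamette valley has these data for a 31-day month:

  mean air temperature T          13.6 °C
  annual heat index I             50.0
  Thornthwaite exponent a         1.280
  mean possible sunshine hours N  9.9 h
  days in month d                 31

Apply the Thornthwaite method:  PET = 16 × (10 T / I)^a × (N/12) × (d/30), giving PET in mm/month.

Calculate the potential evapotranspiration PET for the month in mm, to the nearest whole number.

10T/I = 10 × 13.6 / 50.0 = 2.7200
(10T/I)^a = 2.7200^1.280 = 3.5995
Uncorrected PET = 16 × 3.5995 = 57.592 mm
Correction = (N/12)(d/30) = (9.9/12)(31/30) = 0.8525
PET = 57.592 × 0.8525 = 49.097 mm/month

49 mm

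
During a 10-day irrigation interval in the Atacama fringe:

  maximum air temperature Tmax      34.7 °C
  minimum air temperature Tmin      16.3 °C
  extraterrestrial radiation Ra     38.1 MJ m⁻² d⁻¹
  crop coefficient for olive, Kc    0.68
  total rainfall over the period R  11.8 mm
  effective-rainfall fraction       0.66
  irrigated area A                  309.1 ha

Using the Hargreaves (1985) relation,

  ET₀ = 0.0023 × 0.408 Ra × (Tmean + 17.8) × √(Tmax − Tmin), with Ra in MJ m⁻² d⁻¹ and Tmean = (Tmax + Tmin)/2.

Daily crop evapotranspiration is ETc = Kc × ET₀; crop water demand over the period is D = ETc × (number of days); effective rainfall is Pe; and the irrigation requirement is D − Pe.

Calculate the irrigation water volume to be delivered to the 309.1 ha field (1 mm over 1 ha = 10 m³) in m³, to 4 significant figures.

Tmean = (34.7 + 16.3)/2 = 25.50 °C
0.408 Ra = 0.408 × 38.1 = 15.5448 mm/d equivalent
ET₀ = 0.0023 × 15.5448 × (25.50 + 17.8) × √18.4 = 0.0023 × 15.5448 × 43.30 × 4.2895 = 6.6406 mm/d
ETc = Kc × ET₀ = 0.68 × 6.6406 = 4.5156 mm/d
Crop demand D = ETc × 10 d = 4.5156 × 10 = 45.156 mm
Pe = 0.66 × 11.8 = 7.788 mm
D − Pe = 45.156 − 7.788 = 37.368 mm
Volume = 37.368 mm × 309.1 ha × 10 = 115504.5 m³

115500 m³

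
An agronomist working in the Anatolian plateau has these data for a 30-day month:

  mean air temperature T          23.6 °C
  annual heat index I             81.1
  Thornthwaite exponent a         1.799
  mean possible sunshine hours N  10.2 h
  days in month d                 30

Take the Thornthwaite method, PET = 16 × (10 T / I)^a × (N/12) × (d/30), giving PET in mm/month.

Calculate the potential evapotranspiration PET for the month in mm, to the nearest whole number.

10T/I = 10 × 23.6 / 81.1 = 2.9100
(10T/I)^a = 2.9100^1.799 = 6.8319
Uncorrected PET = 16 × 6.8319 = 109.310 mm
Correction = (N/12)(d/30) = (10.2/12)(30/30) = 0.8500
PET = 109.310 × 0.8500 = 92.914 mm/month

93 mm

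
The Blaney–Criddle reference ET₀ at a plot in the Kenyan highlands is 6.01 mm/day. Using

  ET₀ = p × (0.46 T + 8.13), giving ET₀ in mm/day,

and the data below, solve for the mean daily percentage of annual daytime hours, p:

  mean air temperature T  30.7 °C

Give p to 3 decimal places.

0.270

p = ET₀ / (0.46 T + 8.13) = 6.01 / (0.46 × 30.7 + 8.13) = 6.01 / 22.252 = 0.2701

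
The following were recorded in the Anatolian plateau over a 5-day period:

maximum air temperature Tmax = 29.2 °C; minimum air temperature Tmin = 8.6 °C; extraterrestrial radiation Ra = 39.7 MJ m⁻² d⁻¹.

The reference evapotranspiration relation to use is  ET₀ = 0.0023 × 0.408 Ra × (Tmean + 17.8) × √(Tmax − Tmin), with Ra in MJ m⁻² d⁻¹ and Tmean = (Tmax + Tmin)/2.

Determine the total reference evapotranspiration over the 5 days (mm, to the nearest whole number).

Tmean = (29.2 + 8.6)/2 = 18.90 °C
0.408 Ra = 0.408 × 39.7 = 16.1976 mm/d equivalent
ET₀ = 0.0023 × 16.1976 × (18.90 + 17.8) × √20.6 = 0.0023 × 16.1976 × 36.70 × 4.5387 = 6.2055 mm/d
Over 5 days: 6.2055 × 5 = 31.028 mm

31 mm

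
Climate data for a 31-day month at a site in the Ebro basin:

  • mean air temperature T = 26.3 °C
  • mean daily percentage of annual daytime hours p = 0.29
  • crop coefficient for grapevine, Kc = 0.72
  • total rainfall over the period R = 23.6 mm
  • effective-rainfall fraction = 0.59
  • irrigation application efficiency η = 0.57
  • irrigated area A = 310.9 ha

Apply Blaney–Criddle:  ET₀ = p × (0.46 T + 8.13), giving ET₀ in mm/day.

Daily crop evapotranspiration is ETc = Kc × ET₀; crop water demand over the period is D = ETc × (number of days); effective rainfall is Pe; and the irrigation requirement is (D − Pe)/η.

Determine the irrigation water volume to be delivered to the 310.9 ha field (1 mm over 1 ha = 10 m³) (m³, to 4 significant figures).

638200 m³

ET₀ = 0.29 × (0.46 × 26.3 + 8.13) = 0.29 × 20.228 = 5.8661 mm/d
ETc = Kc × ET₀ = 0.72 × 5.8661 = 4.2236 mm/d
Crop demand D = ETc × 31 d = 4.2236 × 31 = 130.932 mm
Pe = 0.59 × 23.6 = 13.924 mm
D − Pe = 130.932 − 13.924 = 117.008 mm
Gross irrigation = 117.008 / 0.57 = 205.277 mm
Volume = 205.277 mm × 310.9 ha × 10 = 638206.2 m³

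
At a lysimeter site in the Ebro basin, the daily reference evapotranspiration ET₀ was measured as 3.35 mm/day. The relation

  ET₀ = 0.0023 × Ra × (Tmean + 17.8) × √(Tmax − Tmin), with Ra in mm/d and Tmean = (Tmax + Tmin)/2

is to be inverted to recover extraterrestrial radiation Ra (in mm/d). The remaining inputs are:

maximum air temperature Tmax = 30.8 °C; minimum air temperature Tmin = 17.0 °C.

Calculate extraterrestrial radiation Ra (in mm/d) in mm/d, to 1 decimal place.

Tmean = 23.90 °C; √ΔT = 3.7148
Ra = ET₀ / [0.0023 × (Tmean+17.8) × √ΔT] = 3.35 / (0.0023 × 41.70 × 3.7148) = 9.403 mm/d

9.4 mm/d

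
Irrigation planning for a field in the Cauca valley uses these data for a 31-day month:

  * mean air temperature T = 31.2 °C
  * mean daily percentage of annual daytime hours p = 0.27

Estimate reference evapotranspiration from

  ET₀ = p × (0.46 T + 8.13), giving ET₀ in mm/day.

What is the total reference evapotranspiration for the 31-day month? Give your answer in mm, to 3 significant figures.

ET₀ = 0.27 × (0.46 × 31.2 + 8.13) = 0.27 × 22.482 = 6.0701 mm/d
Monthly total = 6.0701 × 31 = 188.173 mm

188 mm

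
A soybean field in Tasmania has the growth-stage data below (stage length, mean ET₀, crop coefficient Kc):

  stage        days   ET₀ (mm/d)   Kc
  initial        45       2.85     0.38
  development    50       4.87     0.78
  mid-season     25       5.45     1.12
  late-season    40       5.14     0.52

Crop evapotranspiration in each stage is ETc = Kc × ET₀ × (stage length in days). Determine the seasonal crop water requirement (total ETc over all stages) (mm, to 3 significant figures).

498 mm

initial: 0.38 × 2.85 × 45 = 48.74 mm
development: 0.78 × 4.87 × 50 = 189.93 mm
mid-season: 1.12 × 5.45 × 25 = 152.60 mm
late-season: 0.52 × 5.14 × 40 = 106.91 mm
Seasonal total = 498.18 mm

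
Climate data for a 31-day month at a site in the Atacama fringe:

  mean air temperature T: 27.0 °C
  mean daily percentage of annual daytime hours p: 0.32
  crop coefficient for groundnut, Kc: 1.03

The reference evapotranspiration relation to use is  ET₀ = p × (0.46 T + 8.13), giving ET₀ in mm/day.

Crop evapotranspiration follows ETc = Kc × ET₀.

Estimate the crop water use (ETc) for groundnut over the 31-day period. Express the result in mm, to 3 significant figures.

210 mm

ET₀ = 0.32 × (0.46 × 27.0 + 8.13) = 0.32 × 20.550 = 6.5760 mm/d
ETc = Kc × ET₀ = 1.03 × 6.5760 = 6.7733 mm/d
Over 31 days: 6.7733 × 31 = 209.972 mm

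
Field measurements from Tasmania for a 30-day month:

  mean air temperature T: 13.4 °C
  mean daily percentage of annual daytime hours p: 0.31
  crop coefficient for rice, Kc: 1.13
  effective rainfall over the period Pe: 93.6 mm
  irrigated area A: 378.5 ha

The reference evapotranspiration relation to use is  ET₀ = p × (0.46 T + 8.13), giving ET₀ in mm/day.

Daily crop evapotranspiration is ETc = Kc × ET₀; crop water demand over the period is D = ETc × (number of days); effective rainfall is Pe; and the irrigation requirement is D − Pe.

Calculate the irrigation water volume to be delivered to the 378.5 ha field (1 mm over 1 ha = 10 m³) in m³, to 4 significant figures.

ET₀ = 0.31 × (0.46 × 13.4 + 8.13) = 0.31 × 14.294 = 4.4311 mm/d
ETc = Kc × ET₀ = 1.13 × 4.4311 = 5.0071 mm/d
Crop demand D = ETc × 30 d = 5.0071 × 30 = 150.213 mm
D − Pe = 150.213 − 93.6 = 56.613 mm
Volume = 56.613 mm × 378.5 ha × 10 = 214280.2 m³

214300 m³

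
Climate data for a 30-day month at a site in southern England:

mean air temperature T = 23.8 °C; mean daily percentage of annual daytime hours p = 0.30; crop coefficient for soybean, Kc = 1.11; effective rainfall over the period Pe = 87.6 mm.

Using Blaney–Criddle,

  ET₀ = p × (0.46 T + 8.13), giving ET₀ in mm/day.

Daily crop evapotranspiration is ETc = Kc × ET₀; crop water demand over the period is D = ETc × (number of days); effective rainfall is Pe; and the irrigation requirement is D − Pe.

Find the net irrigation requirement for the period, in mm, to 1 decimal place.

103.0 mm

ET₀ = 0.30 × (0.46 × 23.8 + 8.13) = 0.30 × 19.078 = 5.7234 mm/d
ETc = Kc × ET₀ = 1.11 × 5.7234 = 6.3530 mm/d
Crop demand D = ETc × 30 d = 6.3530 × 30 = 190.590 mm
D − Pe = 190.590 − 87.6 = 102.990 mm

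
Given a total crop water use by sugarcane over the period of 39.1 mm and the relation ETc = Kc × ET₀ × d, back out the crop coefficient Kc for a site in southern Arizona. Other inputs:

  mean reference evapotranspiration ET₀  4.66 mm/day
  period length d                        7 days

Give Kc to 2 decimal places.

ETc = Kc × ET₀ × d  ⇒  Kc = ETc / (ET₀ × d)
Kc = 39.1 / (4.66 × 7) = 39.1 / 32.62 = 1.1987

1.20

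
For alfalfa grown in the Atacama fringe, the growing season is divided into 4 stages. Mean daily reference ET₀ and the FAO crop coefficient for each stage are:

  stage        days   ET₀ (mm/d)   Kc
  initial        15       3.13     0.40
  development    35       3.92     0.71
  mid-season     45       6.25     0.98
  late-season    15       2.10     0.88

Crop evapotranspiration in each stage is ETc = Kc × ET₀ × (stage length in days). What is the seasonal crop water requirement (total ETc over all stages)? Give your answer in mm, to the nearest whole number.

420 mm

initial: 0.40 × 3.13 × 15 = 18.78 mm
development: 0.71 × 3.92 × 35 = 97.41 mm
mid-season: 0.98 × 6.25 × 45 = 275.63 mm
late-season: 0.88 × 2.10 × 15 = 27.72 mm
Seasonal total = 419.54 mm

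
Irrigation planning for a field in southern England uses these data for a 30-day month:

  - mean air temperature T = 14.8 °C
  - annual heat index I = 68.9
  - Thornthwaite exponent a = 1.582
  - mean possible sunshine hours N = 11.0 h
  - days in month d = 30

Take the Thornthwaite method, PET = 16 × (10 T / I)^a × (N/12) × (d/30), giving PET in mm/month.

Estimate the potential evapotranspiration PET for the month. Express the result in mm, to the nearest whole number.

10T/I = 10 × 14.8 / 68.9 = 2.1480
(10T/I)^a = 2.1480^1.582 = 3.3518
Uncorrected PET = 16 × 3.3518 = 53.629 mm
Correction = (N/12)(d/30) = (11.0/12)(30/30) = 0.9167
PET = 53.629 × 0.9167 = 49.162 mm/month

49 mm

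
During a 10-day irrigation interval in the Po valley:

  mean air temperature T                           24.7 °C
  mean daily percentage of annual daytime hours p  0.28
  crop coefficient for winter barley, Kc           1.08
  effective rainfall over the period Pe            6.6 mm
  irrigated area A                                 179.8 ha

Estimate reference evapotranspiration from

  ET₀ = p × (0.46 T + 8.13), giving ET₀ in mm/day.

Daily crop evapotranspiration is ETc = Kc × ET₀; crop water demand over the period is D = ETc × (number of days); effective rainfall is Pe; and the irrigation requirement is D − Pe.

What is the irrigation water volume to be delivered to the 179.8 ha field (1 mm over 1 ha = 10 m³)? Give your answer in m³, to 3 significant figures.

94100 m³

ET₀ = 0.28 × (0.46 × 24.7 + 8.13) = 0.28 × 19.492 = 5.4578 mm/d
ETc = Kc × ET₀ = 1.08 × 5.4578 = 5.8944 mm/d
Crop demand D = ETc × 10 d = 5.8944 × 10 = 58.944 mm
D − Pe = 58.944 − 6.6 = 52.344 mm
Volume = 52.344 mm × 179.8 ha × 10 = 94114.5 m³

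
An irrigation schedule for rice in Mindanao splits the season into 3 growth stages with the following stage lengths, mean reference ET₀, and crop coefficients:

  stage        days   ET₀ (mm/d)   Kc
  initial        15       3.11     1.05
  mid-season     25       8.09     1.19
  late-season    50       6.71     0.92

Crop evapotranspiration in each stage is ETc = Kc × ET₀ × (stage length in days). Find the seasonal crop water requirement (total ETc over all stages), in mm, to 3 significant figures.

initial: 1.05 × 3.11 × 15 = 48.98 mm
mid-season: 1.19 × 8.09 × 25 = 240.68 mm
late-season: 0.92 × 6.71 × 50 = 308.66 mm
Seasonal total = 598.32 mm

598 mm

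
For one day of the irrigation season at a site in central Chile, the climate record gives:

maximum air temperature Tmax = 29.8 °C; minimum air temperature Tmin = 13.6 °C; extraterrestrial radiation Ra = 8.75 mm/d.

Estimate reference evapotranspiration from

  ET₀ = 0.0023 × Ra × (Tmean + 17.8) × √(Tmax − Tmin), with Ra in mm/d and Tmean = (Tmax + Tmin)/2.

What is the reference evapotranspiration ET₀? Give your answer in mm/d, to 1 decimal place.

3.2 mm/d

Tmean = (29.8 + 13.6)/2 = 21.70 °C
ET₀ = 0.0023 × 8.75 × (21.70 + 17.8) × √16.2 = 0.0023 × 8.75 × 39.50 × 4.0249 = 3.1995 mm/d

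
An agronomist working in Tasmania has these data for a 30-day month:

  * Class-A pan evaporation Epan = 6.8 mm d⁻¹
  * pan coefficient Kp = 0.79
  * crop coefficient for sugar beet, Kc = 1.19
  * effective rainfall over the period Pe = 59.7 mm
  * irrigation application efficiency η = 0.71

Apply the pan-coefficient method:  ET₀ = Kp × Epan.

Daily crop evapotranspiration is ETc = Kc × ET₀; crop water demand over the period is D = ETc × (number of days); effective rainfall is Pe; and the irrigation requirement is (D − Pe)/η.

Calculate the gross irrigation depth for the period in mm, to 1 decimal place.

186.0 mm

ET₀ = 0.79 × 6.8 = 5.3720 mm/d
ETc = Kc × ET₀ = 1.19 × 5.3720 = 6.3927 mm/d
Crop demand D = ETc × 30 d = 6.3927 × 30 = 191.781 mm
D − Pe = 191.781 − 59.7 = 132.081 mm
Gross irrigation = 132.081 / 0.71 = 186.030 mm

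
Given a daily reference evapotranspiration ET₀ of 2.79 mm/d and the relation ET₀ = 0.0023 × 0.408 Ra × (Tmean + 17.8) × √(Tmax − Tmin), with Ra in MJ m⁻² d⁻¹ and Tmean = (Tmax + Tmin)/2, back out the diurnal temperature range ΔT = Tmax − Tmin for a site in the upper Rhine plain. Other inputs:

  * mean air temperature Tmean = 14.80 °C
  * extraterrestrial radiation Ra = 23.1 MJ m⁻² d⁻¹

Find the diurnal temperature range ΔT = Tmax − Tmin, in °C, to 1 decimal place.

15.6 °C

√ΔT = ET₀ / [0.0023 × 0.408 × Ra × (Tmean+17.8)] = 2.79 / (0.0023 × 9.4248 × 32.60) = 3.9481
ΔT = 3.9481² = 15.587 °C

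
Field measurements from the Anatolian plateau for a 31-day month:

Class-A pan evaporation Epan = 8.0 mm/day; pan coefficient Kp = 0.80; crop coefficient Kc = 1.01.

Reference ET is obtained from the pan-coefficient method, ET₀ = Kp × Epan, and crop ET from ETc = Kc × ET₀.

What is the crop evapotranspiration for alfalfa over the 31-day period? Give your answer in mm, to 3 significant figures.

200 mm

ET₀ = 0.80 × 8.0 = 6.4000 mm/d
ETc = Kc × ET₀ = 1.01 × 6.4000 = 6.4640 mm/d
Over 31 days: 6.4640 × 31 = 200.384 mm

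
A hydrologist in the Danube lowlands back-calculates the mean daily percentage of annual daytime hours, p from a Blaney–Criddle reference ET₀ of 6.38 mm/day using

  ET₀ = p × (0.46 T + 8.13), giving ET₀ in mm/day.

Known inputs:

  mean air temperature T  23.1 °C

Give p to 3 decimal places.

p = ET₀ / (0.46 T + 8.13) = 6.38 / (0.46 × 23.1 + 8.13) = 6.38 / 18.756 = 0.3402

0.340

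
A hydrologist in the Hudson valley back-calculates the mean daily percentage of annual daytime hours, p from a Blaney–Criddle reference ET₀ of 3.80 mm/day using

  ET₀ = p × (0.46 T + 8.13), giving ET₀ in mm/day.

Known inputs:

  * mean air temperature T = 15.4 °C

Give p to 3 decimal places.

0.250

p = ET₀ / (0.46 T + 8.13) = 3.80 / (0.46 × 15.4 + 8.13) = 3.80 / 15.214 = 0.2498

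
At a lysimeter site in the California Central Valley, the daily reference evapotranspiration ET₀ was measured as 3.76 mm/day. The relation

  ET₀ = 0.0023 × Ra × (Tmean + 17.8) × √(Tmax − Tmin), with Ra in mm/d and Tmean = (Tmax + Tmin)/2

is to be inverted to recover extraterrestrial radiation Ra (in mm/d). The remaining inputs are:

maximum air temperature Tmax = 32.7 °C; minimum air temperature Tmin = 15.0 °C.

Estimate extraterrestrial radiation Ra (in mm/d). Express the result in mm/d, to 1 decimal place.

9.3 mm/d

Tmean = 23.85 °C; √ΔT = 4.2071
Ra = ET₀ / [0.0023 × (Tmean+17.8) × √ΔT] = 3.76 / (0.0023 × 41.65 × 4.2071) = 9.330 mm/d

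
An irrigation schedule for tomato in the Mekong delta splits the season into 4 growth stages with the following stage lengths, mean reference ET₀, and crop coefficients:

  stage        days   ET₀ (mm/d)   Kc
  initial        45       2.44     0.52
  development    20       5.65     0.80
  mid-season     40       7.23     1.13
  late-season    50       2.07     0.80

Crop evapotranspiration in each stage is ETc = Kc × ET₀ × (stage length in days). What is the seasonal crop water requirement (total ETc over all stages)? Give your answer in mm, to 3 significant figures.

557 mm

initial: 0.52 × 2.44 × 45 = 57.10 mm
development: 0.80 × 5.65 × 20 = 90.40 mm
mid-season: 1.13 × 7.23 × 40 = 326.80 mm
late-season: 0.80 × 2.07 × 50 = 82.80 mm
Seasonal total = 557.10 mm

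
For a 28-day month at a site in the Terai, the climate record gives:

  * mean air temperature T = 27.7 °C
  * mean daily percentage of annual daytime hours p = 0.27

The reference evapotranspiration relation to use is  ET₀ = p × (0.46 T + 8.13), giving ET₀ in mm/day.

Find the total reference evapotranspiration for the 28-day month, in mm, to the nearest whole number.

ET₀ = 0.27 × (0.46 × 27.7 + 8.13) = 0.27 × 20.872 = 5.6354 mm/d
Monthly total = 5.6354 × 28 = 157.791 mm

158 mm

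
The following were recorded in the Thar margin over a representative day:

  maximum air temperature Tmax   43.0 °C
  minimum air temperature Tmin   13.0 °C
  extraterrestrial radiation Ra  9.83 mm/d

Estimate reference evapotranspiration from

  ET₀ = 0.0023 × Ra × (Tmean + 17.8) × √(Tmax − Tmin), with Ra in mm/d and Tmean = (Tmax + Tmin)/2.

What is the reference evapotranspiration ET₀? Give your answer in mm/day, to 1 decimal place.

Tmean = (43.0 + 13.0)/2 = 28.00 °C
ET₀ = 0.0023 × 9.83 × (28.00 + 17.8) × √30.0 = 0.0023 × 9.83 × 45.80 × 5.4772 = 5.6716 mm/d

5.7 mm/day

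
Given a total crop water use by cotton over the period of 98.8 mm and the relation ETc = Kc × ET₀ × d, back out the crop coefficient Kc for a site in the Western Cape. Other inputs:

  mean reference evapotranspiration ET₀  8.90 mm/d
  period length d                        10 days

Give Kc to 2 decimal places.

ETc = Kc × ET₀ × d  ⇒  Kc = ETc / (ET₀ × d)
Kc = 98.8 / (8.90 × 10) = 98.8 / 89.00 = 1.1101

1.11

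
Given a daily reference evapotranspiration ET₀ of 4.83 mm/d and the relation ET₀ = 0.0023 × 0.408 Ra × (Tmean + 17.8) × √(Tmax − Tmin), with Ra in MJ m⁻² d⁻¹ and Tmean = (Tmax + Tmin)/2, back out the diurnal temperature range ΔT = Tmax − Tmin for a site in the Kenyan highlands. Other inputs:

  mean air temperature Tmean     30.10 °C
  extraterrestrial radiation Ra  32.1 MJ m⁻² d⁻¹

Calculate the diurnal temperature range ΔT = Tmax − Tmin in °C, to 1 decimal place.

11.2 °C

√ΔT = ET₀ / [0.0023 × 0.408 × Ra × (Tmean+17.8)] = 4.83 / (0.0023 × 13.0968 × 47.90) = 3.3475
ΔT = 3.3475² = 11.206 °C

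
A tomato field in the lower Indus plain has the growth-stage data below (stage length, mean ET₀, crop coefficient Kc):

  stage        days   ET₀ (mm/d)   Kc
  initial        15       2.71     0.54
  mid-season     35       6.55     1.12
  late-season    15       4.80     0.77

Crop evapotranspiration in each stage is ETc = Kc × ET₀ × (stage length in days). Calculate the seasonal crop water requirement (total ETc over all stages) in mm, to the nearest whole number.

initial: 0.54 × 2.71 × 15 = 21.95 mm
mid-season: 1.12 × 6.55 × 35 = 256.76 mm
late-season: 0.77 × 4.80 × 15 = 55.44 mm
Seasonal total = 334.15 mm

334 mm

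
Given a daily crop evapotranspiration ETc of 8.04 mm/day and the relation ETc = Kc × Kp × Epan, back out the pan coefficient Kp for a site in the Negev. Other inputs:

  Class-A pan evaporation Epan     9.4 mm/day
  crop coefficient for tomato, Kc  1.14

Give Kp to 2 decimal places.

0.75

ETc = Kc × Kp × Epan  ⇒  Kp = ETc / (Kc × Epan)
Kp = 8.04 / (1.14 × 9.4) = 8.04 / 10.716 = 0.7503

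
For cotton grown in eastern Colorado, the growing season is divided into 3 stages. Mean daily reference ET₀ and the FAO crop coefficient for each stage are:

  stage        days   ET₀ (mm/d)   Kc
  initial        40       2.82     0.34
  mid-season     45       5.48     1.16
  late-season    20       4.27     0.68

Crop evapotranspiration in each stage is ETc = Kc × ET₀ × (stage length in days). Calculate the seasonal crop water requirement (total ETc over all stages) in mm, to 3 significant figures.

initial: 0.34 × 2.82 × 40 = 38.35 mm
mid-season: 1.16 × 5.48 × 45 = 286.06 mm
late-season: 0.68 × 4.27 × 20 = 58.07 mm
Seasonal total = 382.48 mm

382 mm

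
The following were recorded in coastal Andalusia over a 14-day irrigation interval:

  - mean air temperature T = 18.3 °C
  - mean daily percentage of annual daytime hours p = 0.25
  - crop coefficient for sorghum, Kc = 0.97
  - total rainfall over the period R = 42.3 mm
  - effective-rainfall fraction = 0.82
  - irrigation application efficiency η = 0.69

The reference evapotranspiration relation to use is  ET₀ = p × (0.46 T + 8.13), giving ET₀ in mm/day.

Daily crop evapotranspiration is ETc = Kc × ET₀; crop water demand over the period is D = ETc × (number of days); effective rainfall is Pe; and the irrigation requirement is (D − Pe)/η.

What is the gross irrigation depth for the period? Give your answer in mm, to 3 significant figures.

ET₀ = 0.25 × (0.46 × 18.3 + 8.13) = 0.25 × 16.548 = 4.1370 mm/d
ETc = Kc × ET₀ = 0.97 × 4.1370 = 4.0129 mm/d
Crop demand D = ETc × 14 d = 4.0129 × 14 = 56.181 mm
Pe = 0.82 × 42.3 = 34.686 mm
D − Pe = 56.181 − 34.686 = 21.495 mm
Gross irrigation = 21.495 / 0.69 = 31.152 mm

31.2 mm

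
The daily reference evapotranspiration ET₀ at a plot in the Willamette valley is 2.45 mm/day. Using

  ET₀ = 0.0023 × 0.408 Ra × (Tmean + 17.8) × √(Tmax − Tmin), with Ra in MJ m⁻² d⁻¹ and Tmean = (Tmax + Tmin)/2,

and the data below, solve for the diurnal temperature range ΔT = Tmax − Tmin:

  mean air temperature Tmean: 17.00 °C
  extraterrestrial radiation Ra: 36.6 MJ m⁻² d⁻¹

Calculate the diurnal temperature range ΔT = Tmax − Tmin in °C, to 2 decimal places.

√ΔT = ET₀ / [0.0023 × 0.408 × Ra × (Tmean+17.8)] = 2.45 / (0.0023 × 14.9328 × 34.80) = 2.0498
ΔT = 2.0498² = 4.202 °C

4.20 °C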